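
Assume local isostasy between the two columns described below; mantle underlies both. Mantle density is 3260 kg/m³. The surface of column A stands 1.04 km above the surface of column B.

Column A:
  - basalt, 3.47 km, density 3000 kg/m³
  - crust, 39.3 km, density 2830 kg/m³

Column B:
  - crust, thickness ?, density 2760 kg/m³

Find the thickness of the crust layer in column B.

28.8 km

Take the compensation level at the base of the deeper column (depth z_c below the surface of column A) and equate Σ ρ_i t_i down to z_c; mantle fills any gap and the z_c terms cancel.
Column A: 3.47×3000 + 39.3×2830 + (z_c − 42.77)×3260
Column B: 1.04×0 + x×2760 + (z_c − 1.04 − 0 − x)×3260
The z_c×3260 term appears on both sides and cancels. Collect the known terms of each column as K = Σ(ρt)_known − 3260 × (depth of known layers): K_A = 121629 − 3260×42.77 = −17801.2; K_B = 0 − 3260×(1.04 + 0) = −3390.4.
Balance: K_A = K_B − x×(3260 − 2760), so x = (K_B − K_A)/(3260 − 2760) = 14410.8/500 = 28.8 km.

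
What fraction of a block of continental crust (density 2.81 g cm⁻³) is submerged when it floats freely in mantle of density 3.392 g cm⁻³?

0.828

Submerged fraction = ρ_obj/ρ_fluid = 2.81/3.392 = 0.828.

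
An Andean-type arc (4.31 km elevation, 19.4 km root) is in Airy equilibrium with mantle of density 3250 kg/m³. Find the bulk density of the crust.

ρ_c h = (ρ_m − ρ_c) r → ρ_c (h + r) = ρ_m r → ρ_c = ρ_m r / (h + r).
ρ_c = 3250 × 19.4 km / (4.31 km + 19.4 km) = 2660 kg/m³.

2660 kg/m³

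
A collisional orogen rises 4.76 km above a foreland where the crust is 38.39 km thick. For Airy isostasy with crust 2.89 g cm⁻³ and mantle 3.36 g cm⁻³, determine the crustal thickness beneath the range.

72.4 km

Root depth r = h ρ_c / (ρ_m − ρ_c) = 4.76 km × 2.89 / 0.47 = 29.27 km.
Total thickness = T + h + r = 38.39 km + 4.76 km + 29.27 km = 72.4 km.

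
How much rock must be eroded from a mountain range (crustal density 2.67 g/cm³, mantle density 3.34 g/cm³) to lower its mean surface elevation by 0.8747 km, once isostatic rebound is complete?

Net drop Δ = e − u = e − e ρ_c/ρ_m = e (ρ_m − ρ_c)/ρ_m.
e = Δ ρ_m/(ρ_m − ρ_c) = 0.8747 km × 3.34/0.67 = 4.36 km.

4.36 km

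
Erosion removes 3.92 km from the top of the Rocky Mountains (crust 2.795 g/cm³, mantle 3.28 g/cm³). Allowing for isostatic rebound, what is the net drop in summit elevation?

Rebound u = e ρ_c/ρ_m = 3.92 km × 2.795/3.28 = 3.34 km.
Net surface drop = e − u = 3.92 km − 3.34 km = e (ρ_m − ρ_c)/ρ_m = 0.58 km.

0.58 km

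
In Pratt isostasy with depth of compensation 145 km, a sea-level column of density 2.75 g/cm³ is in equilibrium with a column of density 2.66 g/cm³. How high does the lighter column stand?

4.91 km

ρ_ref D = ρ (D + h) → h = D (ρ_ref − ρ)/ρ.
h = 145 km × (2.75 − 2.66)/2.66 = 4.91 km.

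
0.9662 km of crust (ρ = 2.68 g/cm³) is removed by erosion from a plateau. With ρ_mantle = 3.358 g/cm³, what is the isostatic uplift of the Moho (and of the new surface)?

Unloading: uplift u = e ρ_c/ρ_m = 0.9662 km × 2.68/3.358 = 0.771 km.

0.771 km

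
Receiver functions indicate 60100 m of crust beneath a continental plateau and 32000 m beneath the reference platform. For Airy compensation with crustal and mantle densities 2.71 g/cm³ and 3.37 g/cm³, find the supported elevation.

5500 m

Excess crust Δ = 60100 m − 32000 m = 28100 m, split between elevation h and root r with h + r = Δ.
Airy balance ρ_c h = (ρ_m − ρ_c) r gives r = h ρ_c/(ρ_m − ρ_c), so h (1 + ρ_c/(ρ_m − ρ_c)) = Δ, i.e. h = Δ (ρ_m − ρ_c)/ρ_m.
h = 28100 m × 0.66/3.37 = 5500 m.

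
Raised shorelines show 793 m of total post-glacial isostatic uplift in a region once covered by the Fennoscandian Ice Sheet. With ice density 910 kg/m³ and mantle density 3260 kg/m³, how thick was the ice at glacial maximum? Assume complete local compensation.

2840 m

u = t ρ_ice/ρ_m → t = u ρ_m/ρ_ice = 793 m × 3260/910 = 2840 m.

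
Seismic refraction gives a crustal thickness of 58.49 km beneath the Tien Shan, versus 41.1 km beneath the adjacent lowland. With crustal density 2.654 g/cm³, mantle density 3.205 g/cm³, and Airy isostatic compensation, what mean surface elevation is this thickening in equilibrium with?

Excess crust Δ = 58.49 km − 41.1 km = 17.39 km, split between elevation h and root r with h + r = Δ.
Airy balance ρ_c h = (ρ_m − ρ_c) r gives r = h ρ_c/(ρ_m − ρ_c), so h (1 + ρ_c/(ρ_m − ρ_c)) = Δ, i.e. h = Δ (ρ_m − ρ_c)/ρ_m.
h = 17.39 km × 0.551/3.205 = 2.99 km.

2.99 km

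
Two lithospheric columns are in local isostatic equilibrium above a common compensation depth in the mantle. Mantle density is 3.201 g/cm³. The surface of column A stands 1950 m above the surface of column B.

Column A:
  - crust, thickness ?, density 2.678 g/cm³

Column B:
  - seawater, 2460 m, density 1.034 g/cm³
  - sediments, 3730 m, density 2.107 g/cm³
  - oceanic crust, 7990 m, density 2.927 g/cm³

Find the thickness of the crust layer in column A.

34100 m

Take the compensation level at the base of the deeper column (depth z_c below the surface of column A) and equate Σ ρ_i t_i down to z_c; mantle fills any gap and the z_c terms cancel.
Column A: x×2.678 + (z_c − 0 − x)×3.201
Column B: 1950×0 + 2460×1.034 + 3730×2.107 + 7990×2.927 + (z_c − 1950 − 14180)×3.201
The z_c×3.201 term appears on both sides and cancels. Collect the known terms of each column as K = Σ(ρt)_known − 3.201 × (depth of known layers): K_A = 0 − 3.201×0 = 0; K_B = 33789.48 − 3.201×(1950 + 14180) = −17842.65.
Balance: K_A − x×(3.201 − 2.678) = K_B, so x = (K_A − K_B)/(3.201 − 2.678) = 17842.7/0.523 = 34100 m.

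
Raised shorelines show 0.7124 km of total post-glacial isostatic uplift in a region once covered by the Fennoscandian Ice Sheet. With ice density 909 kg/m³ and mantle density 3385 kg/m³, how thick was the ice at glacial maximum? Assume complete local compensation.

u = t ρ_ice/ρ_m → t = u ρ_m/ρ_ice = 0.7124 km × 3385/909 = 2.65 km.

2.65 km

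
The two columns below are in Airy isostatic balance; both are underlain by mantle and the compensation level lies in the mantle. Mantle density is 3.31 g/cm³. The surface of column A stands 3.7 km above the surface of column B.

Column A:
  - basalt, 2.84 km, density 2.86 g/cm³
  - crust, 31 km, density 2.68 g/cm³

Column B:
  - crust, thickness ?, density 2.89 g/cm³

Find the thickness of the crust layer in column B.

20.4 km

Take the compensation level at the base of the deeper column (depth z_c below the surface of column A) and equate Σ ρ_i t_i down to z_c; mantle fills any gap and the z_c terms cancel.
Column A: 2.84×2.86 + 31×2.68 + (z_c − 33.84)×3.31
Column B: 3.7×0 + x×2.89 + (z_c − 3.7 − 0 − x)×3.31
The z_c×3.31 term appears on both sides and cancels. Collect the known terms of each column as K = Σ(ρt)_known − 3.31 × (depth of known layers): K_A = 91.2024 − 3.31×33.84 = −20.808; K_B = 0 − 3.31×(3.7 + 0) = −12.247.
Balance: K_A = K_B − x×(3.31 − 2.89), so x = (K_B − K_A)/(3.31 − 2.89) = 8.561/0.42 = 20.4 km.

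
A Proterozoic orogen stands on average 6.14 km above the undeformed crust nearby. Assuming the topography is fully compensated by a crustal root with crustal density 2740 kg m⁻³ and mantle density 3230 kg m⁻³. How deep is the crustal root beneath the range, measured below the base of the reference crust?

Isostatic balance requires: the weight of the topography is balanced by the buoyancy of the root, ρ_c h = (ρ_m − ρ_c) r.
r = h · ρ_c / (ρ_m − ρ_c) = 6.14 km × 2740 / (3230 − 2740) = 34.3 km.

34.3 km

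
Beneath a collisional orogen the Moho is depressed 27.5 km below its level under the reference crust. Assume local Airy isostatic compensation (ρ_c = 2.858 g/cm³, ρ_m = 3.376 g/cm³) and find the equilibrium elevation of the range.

4.98 km

Balancing pressure at the compensation depth: ρ_c h = (ρ_m − ρ_c) r.
h = r (ρ_m − ρ_c) / ρ_c = 27.5 km × (3.376 − 2.858) / 2.858 = 4.98 km.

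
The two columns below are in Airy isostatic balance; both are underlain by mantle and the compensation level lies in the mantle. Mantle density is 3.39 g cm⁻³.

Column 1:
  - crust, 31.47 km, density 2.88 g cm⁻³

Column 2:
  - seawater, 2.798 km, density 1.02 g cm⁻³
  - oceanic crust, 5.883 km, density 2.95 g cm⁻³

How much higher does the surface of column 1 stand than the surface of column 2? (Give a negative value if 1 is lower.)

2.01 km

For any compensation level in the mantle, the mantle terms cancel and isostasy reduces to e = (Σt_1 − Σt_2) − (Σ(ρt)_1 − Σ(ρt)_2) / ρ_m.
Σt_1 = 31.47 km; Σt_2 = 8.681 km; Σ(ρt)_1 = 90.6336; Σ(ρt)_2 = 20.20881 (in km·g cm⁻³).
e = (31.47 − 8.681) − (90.6336 − 20.20881) / 3.39 = 2.01 km.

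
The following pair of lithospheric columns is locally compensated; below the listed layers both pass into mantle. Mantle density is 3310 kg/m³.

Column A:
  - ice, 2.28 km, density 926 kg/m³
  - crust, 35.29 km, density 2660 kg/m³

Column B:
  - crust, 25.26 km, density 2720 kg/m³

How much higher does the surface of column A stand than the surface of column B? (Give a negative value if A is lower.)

4.07 km

For any compensation level in the mantle, the mantle terms cancel and isostasy reduces to e = (Σt_A − Σt_B) − (Σ(ρt)_A − Σ(ρt)_B) / ρ_m.
Σt_A = 37.57 km; Σt_B = 25.26 km; Σ(ρt)_A = 95982.68; Σ(ρt)_B = 68707.2 (in km·kg/m³).
e = (37.57 − 25.26) − (95982.68 − 68707.2) / 3310 = 4.07 km.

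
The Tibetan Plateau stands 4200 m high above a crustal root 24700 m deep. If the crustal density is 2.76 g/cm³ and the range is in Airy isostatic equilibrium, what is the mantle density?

3.23 g/cm³

Airy balance: ρ_c h = (ρ_m − ρ_c) r → ρ_m = ρ_c (1 + h/r).
ρ_m = 2.76 × (1 + 4200 m/24700 m) = 3.23 g/cm³.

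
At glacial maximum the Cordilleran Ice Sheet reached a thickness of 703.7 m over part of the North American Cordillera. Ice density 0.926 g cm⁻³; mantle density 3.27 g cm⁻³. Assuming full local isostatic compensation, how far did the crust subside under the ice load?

Balancing pressure at the compensation depth: the ice load ρ_ice t is balanced by mantle displaced below, ρ_m s.
s = t ρ_ice / ρ_m = 703.7 m × 0.926/3.27 = 199 m.

199 m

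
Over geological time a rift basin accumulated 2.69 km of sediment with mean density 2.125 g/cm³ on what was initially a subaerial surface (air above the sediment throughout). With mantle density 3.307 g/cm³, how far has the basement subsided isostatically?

Subaerial load: s = t ρ_sed / ρ_m = 2.69 km × 2.125/3.307 = 1.73 km.

1.73 km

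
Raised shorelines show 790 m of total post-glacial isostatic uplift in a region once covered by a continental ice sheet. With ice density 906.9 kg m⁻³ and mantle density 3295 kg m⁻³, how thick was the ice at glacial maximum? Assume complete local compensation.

2870 m

u = t ρ_ice/ρ_m → t = u ρ_m/ρ_ice = 790 m × 3295/906.9 = 2870 m.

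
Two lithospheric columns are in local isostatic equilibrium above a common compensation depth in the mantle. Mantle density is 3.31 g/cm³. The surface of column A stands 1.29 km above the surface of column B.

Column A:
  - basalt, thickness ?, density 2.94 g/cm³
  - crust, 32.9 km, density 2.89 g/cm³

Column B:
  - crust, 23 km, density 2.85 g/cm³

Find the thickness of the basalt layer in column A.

Take the compensation level at the base of the deeper column (depth z_c below the surface of column A) and equate Σ ρ_i t_i down to z_c; mantle fills any gap and the z_c terms cancel.
Column A: x×2.94 + 32.9×2.89 + (z_c − 32.9 − x)×3.31
Column B: 1.29×0 + 23×2.85 + (z_c − 1.29 − 23)×3.31
The z_c×3.31 term appears on both sides and cancels. Collect the known terms of each column as K = Σ(ρt)_known − 3.31 × (depth of known layers): K_A = 95.081 − 3.31×32.9 = −13.818; K_B = 65.55 − 3.31×(1.29 + 23) = −14.8499.
Balance: K_A − x×(3.31 − 2.94) = K_B, so x = (K_A − K_B)/(3.31 − 2.94) = 1.0319/0.37 = 2.79 km.

2.79 km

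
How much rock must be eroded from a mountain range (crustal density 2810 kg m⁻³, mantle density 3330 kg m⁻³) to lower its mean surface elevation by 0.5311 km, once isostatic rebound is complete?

3.4 km

Net drop Δ = e − u = e − e ρ_c/ρ_m = e (ρ_m − ρ_c)/ρ_m.
e = Δ ρ_m/(ρ_m − ρ_c) = 0.5311 km × 3330/520 = 3.4 km.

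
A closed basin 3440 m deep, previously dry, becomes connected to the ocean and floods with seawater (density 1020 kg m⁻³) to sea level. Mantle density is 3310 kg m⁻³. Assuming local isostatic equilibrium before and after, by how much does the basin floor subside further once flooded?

1530 m

After flooding the water column is d + s deep. Its weight must equal the weight of mantle displaced by the extra subsidence s: (d + s) ρ_w = s ρ_m.
s = d ρ_w / (ρ_m − ρ_w) = 3440 m × 1020/(3310 − 1020) = 1530 m.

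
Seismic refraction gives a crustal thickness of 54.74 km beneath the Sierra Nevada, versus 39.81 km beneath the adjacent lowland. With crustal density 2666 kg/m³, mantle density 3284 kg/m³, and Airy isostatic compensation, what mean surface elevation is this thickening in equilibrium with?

Excess crust Δ = 54.74 km − 39.81 km = 14.93 km, split between elevation h and root r with h + r = Δ.
Airy balance ρ_c h = (ρ_m − ρ_c) r gives r = h ρ_c/(ρ_m − ρ_c), so h (1 + ρ_c/(ρ_m − ρ_c)) = Δ, i.e. h = Δ (ρ_m − ρ_c)/ρ_m.
h = 14.93 km × 618/3284 = 2.81 km.

2.81 km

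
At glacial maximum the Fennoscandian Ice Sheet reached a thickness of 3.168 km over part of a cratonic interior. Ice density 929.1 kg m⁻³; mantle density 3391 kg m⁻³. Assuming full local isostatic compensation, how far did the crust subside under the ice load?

Equating mass per unit area of the two columns: the ice load ρ_ice t is balanced by mantle displaced below, ρ_m s.
s = t ρ_ice / ρ_m = 3.168 km × 929.1/3391 = 0.868 km.

0.868 km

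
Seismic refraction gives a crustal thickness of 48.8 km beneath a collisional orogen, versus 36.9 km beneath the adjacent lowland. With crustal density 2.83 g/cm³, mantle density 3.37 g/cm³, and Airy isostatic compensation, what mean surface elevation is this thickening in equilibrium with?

Excess crust Δ = 48.8 km − 36.9 km = 11.9 km, split between elevation h and root r with h + r = Δ.
Airy balance ρ_c h = (ρ_m − ρ_c) r gives r = h ρ_c/(ρ_m − ρ_c), so h (1 + ρ_c/(ρ_m − ρ_c)) = Δ, i.e. h = Δ (ρ_m − ρ_c)/ρ_m.
h = 11.9 km × 0.54/3.37 = 1.91 km.

1.91 km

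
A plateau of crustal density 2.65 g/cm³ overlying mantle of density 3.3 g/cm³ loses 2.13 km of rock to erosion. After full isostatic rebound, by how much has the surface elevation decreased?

Rebound u = e ρ_c/ρ_m = 2.13 km × 2.65/3.3 = 1.71 km.
Net surface drop = e − u = 2.13 km − 1.71 km = e (ρ_m − ρ_c)/ρ_m = 0.42 km.

0.42 km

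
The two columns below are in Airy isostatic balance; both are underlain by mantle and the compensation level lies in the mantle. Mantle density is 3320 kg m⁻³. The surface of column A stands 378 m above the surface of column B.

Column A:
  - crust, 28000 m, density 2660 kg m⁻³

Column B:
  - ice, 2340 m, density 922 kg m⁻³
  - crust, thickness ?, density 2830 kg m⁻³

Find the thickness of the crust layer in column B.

Take the compensation level at the base of the deeper column (depth z_c below the surface of column A) and equate Σ ρ_i t_i down to z_c; mantle fills any gap and the z_c terms cancel.
Column A: 28000×2660 + (z_c − 28000)×3320
Column B: 378×0 + 2340×922 + x×2830 + (z_c − 378 − 2340 − x)×3320
The z_c×3320 term appears on both sides and cancels. Collect the known terms of each column as K = Σ(ρt)_known − 3320 × (depth of known layers): K_A = 74480000 − 3320×28000 = −18480000; K_B = 2157480 − 3320×(378 + 2340) = −6866280.
Balance: K_A = K_B − x×(3320 − 2830), so x = (K_B − K_A)/(3320 − 2830) = 11613700/490 = 23700 m.

23700 m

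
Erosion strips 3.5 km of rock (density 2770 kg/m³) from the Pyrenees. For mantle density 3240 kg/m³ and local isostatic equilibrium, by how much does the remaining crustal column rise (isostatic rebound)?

Unloading: uplift u = e ρ_c/ρ_m = 3.5 km × 2770/3240 = 2.99 km.

2.99 km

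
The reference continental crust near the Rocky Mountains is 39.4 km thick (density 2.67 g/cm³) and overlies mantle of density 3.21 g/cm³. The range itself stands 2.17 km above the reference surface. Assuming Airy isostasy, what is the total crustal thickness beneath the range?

Root depth r = h ρ_c / (ρ_m − ρ_c) = 2.17 km × 2.67 / 0.54 = 10.73 km.
Total thickness = T + h + r = 39.4 km + 2.17 km + 10.73 km = 52.3 km.

52.3 km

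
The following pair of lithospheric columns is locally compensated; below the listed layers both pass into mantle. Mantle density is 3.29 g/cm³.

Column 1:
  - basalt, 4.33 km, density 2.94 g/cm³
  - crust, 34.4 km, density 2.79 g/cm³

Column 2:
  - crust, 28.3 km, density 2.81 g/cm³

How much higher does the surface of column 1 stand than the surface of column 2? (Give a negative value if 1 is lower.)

1.56 km

For any compensation level in the mantle, the mantle terms cancel and isostasy reduces to e = (Σt_1 − Σt_2) − (Σ(ρt)_1 − Σ(ρt)_2) / ρ_m.
Σt_1 = 38.73 km; Σt_2 = 28.3 km; Σ(ρt)_1 = 108.7062; Σ(ρt)_2 = 79.523 (in km·g/cm³).
e = (38.73 − 28.3) − (108.7062 − 79.523) / 3.29 = 1.56 km.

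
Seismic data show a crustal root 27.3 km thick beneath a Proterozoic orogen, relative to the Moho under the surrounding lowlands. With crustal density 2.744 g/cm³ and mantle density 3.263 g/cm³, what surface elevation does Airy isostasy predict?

Equating mass per unit area of the two columns: ρ_c h = (ρ_m − ρ_c) r.
h = r (ρ_m − ρ_c) / ρ_c = 27.3 km × (3.263 − 2.744) / 2.744 = 5.16 km.

5.16 km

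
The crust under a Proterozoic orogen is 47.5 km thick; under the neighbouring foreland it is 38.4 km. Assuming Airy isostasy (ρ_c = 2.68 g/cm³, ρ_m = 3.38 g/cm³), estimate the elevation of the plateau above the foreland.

1.88 km

Excess crust Δ = 47.5 km − 38.4 km = 9.1 km, split between elevation h and root r with h + r = Δ.
Airy balance ρ_c h = (ρ_m − ρ_c) r gives r = h ρ_c/(ρ_m − ρ_c), so h (1 + ρ_c/(ρ_m − ρ_c)) = Δ, i.e. h = Δ (ρ_m − ρ_c)/ρ_m.
h = 9.1 km × 0.7/3.38 = 1.88 km.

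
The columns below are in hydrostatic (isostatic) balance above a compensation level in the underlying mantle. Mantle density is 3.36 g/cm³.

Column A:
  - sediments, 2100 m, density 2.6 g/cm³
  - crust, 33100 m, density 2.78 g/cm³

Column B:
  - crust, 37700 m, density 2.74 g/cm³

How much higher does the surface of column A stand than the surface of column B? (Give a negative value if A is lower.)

−768 m

For any compensation level in the mantle, the mantle terms cancel and isostasy reduces to e = (Σt_A − Σt_B) − (Σ(ρt)_A − Σ(ρt)_B) / ρ_m.
Σt_A = 35200 m; Σt_B = 37700 m; Σ(ρt)_A = 97478; Σ(ρt)_B = 103298 (in m·g/cm³).
e = (35200 − 37700) − (97478 − 103298) / 3.36 = −768 m.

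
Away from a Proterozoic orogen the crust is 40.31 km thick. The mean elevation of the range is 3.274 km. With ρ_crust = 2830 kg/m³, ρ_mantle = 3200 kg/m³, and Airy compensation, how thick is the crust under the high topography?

68.6 km

Root depth r = h ρ_c / (ρ_m − ρ_c) = 3.274 km × 2830 / 370 = 25.04 km.
Total thickness = T + h + r = 40.31 km + 3.274 km + 25.04 km = 68.6 km.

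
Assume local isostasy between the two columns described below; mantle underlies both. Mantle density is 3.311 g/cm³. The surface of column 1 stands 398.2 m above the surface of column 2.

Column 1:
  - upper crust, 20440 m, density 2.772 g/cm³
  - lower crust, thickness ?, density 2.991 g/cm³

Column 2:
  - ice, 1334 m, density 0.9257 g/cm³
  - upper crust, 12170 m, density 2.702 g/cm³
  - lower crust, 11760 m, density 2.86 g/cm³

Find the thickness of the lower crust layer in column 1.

19400 m

Take the compensation level at the base of the deeper column (depth z_c below the surface of column 1) and equate Σ ρ_i t_i down to z_c; mantle fills any gap and the z_c terms cancel.
Column 1: 20440×2.772 + x×2.991 + (z_c − 20440 − x)×3.311
Column 2: 398.2×0 + 1334×0.9257 + 12170×2.702 + 11760×2.86 + (z_c − 398.2 − 25264)×3.311
The z_c×3.311 term appears on both sides and cancels. Collect the known terms of each column as K = Σ(ρt)_known − 3.311 × (depth of known layers): K_1 = 56659.68 − 3.311×20440 = −11017.16; K_2 = 67751.8238 − 3.311×(398.2 + 25264) = −17215.7204.
Balance: K_1 − x×(3.311 − 2.991) = K_2, so x = (K_1 − K_2)/(3.311 − 2.991) = 6198.56/0.32 = 19400 m.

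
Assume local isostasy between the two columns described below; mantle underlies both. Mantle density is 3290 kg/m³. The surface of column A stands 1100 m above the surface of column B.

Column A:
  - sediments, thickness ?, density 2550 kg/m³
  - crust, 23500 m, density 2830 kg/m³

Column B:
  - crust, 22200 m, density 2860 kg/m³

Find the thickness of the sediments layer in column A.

Take the compensation level at the base of the deeper column (depth z_c below the surface of column A) and equate Σ ρ_i t_i down to z_c; mantle fills any gap and the z_c terms cancel.
Column A: x×2550 + 23500×2830 + (z_c − 23500 − x)×3290
Column B: 1100×0 + 22200×2860 + (z_c − 1100 − 22200)×3290
The z_c×3290 term appears on both sides and cancels. Collect the known terms of each column as K = Σ(ρt)_known − 3290 × (depth of known layers): K_A = 66505000 − 3290×23500 = −10810000; K_B = 63492000 − 3290×(1100 + 22200) = −13165000.
Balance: K_A − x×(3290 − 2550) = K_B, so x = (K_A − K_B)/(3290 − 2550) = 2355000/740 = 3180 m.

3180 m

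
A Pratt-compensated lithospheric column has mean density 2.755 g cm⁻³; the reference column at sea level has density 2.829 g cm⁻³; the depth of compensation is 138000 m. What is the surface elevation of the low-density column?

3710 m

ρ_ref D = ρ (D + h) → h = D (ρ_ref − ρ)/ρ.
h = 138000 m × (2.829 − 2.755)/2.755 = 3710 m.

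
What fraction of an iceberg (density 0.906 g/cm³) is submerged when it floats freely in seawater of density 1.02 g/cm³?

0.888

Submerged fraction = ρ_obj/ρ_fluid = 0.906/1.02 = 0.888.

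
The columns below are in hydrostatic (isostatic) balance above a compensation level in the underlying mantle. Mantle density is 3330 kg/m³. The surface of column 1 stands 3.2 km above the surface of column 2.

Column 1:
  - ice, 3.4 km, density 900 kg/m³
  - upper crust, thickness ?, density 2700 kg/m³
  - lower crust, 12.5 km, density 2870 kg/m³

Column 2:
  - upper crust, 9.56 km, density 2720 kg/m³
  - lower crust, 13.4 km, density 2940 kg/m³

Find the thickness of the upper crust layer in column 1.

12.2 km

Take the compensation level at the base of the deeper column (depth z_c below the surface of column 1) and equate Σ ρ_i t_i down to z_c; mantle fills any gap and the z_c terms cancel.
Column 1: 3.4×900 + x×2700 + 12.5×2870 + (z_c − 15.9 − x)×3330
Column 2: 3.2×0 + 9.56×2720 + 13.4×2940 + (z_c − 3.2 − 22.96)×3330
The z_c×3330 term appears on both sides and cancels. Collect the known terms of each column as K = Σ(ρt)_known − 3330 × (depth of known layers): K_1 = 38935 − 3330×15.9 = −14012; K_2 = 65399.2 − 3330×(3.2 + 22.96) = −21713.6.
Balance: K_1 − x×(3330 − 2700) = K_2, so x = (K_1 − K_2)/(3330 − 2700) = 7701.6/630 = 12.2 km.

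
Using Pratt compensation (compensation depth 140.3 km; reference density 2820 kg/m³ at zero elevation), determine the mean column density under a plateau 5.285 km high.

2720 kg/m³

Pratt balance: ρ_ref D = ρ (D + h).
ρ = ρ_ref D/(D + h) = 2820 × 140.3 km/(140.3 km + 5.285 km) = 2720 kg/m³.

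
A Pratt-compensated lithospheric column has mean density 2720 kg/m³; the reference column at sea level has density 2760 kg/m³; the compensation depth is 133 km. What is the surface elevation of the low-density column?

1.96 km

ρ_ref D = ρ (D + h) → h = D (ρ_ref − ρ)/ρ.
h = 133 km × (2760 − 2720)/2720 = 1.96 km.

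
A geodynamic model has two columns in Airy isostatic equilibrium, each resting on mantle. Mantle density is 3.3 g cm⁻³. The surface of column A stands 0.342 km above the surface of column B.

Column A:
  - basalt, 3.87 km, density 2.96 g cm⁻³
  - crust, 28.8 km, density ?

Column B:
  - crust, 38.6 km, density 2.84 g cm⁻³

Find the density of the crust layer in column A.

2.69 g cm⁻³

Take the compensation level at the base of the deeper column (depth z_c below the surface of column A) and equate Σ ρ_i t_i down to z_c; mantle fills any gap and the z_c terms cancel.
Column A: 3.87×2.96 + 28.8×ρ + (z_c − 32.67)×3.3
Column B: 0.342×0 + 38.6×2.84 + (z_c − 0.342 − 38.6)×3.3
The z_c×3.3 term appears on both sides and cancels. Collect the known terms of each column as K = Σ(ρt)_known − 3.3 × (depth of known layers): K_A = 11.4552 − 3.3×32.67 = −96.3558; K_B = 109.624 − 3.3×(0.342 + 38.6) = −18.8846.
Balance: K_A + 28.8×ρ = K_B, so ρ = (K_B − K_A)/28.8 = 77.4712/28.8 = 2.69 g cm⁻³.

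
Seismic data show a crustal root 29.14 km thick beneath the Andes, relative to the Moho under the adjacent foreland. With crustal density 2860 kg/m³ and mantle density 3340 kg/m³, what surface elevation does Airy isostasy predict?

In Airy isostatic equilibrium: ρ_c h = (ρ_m − ρ_c) r.
h = r (ρ_m − ρ_c) / ρ_c = 29.14 km × (3340 − 2860) / 2860 = 4.89 km.

4.89 km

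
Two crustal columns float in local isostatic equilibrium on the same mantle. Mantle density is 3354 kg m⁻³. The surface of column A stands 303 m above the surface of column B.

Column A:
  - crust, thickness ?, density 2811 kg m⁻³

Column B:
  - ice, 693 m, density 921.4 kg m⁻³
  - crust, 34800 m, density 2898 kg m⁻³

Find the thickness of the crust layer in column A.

34200 m

Take the compensation level at the base of the deeper column (depth z_c below the surface of column A) and equate Σ ρ_i t_i down to z_c; mantle fills any gap and the z_c terms cancel.
Column A: x×2811 + (z_c − 0 − x)×3354
Column B: 303×0 + 693×921.4 + 34800×2898 + (z_c − 303 − 35493)×3354
The z_c×3354 term appears on both sides and cancels. Collect the known terms of each column as K = Σ(ρt)_known − 3354 × (depth of known layers): K_A = 0 − 3354×0 = 0; K_B = 101488930 − 3354×(303 + 35493) = −18570853.8.
Balance: K_A − x×(3354 − 2811) = K_B, so x = (K_A − K_B)/(3354 − 2811) = 18570900/543 = 34200 m.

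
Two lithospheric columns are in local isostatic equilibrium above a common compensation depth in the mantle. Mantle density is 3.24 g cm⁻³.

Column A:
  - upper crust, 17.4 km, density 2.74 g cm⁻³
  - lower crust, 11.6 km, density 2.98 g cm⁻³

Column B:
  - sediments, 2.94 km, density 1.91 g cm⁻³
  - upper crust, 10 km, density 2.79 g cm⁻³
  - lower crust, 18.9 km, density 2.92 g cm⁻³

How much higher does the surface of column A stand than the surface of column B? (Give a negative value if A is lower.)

−0.846 km

For any compensation level in the mantle, the mantle terms cancel and isostasy reduces to e = (Σt_A − Σt_B) − (Σ(ρt)_A − Σ(ρt)_B) / ρ_m.
Σt_A = 29 km; Σt_B = 31.84 km; Σ(ρt)_A = 82.244; Σ(ρt)_B = 88.7034 (in km·g cm⁻³).
e = (29 − 31.84) − (82.244 − 88.7034) / 3.24 = −0.846 km.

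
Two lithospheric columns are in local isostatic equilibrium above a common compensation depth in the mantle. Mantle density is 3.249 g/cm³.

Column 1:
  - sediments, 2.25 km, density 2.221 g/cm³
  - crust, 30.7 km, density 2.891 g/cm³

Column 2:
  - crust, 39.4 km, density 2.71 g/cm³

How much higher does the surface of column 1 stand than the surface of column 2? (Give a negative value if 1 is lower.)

For any compensation level in the mantle, the mantle terms cancel and isostasy reduces to e = (Σt_1 − Σt_2) − (Σ(ρt)_1 − Σ(ρt)_2) / ρ_m.
Σt_1 = 32.95 km; Σt_2 = 39.4 km; Σ(ρt)_1 = 93.75095; Σ(ρt)_2 = 106.774 (in km·g/cm³).
e = (32.95 − 39.4) − (93.75095 − 106.774) / 3.249 = −2.44 km.

−2.44 km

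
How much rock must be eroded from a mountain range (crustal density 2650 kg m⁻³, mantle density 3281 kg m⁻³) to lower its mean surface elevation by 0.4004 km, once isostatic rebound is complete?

Net drop Δ = e − u = e − e ρ_c/ρ_m = e (ρ_m − ρ_c)/ρ_m.
e = Δ ρ_m/(ρ_m − ρ_c) = 0.4004 km × 3281/631 = 2.08 km.

2.08 km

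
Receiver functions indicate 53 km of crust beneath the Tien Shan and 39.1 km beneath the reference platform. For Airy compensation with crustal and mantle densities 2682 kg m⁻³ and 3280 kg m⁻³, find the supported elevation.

Excess crust Δ = 53 km − 39.1 km = 13.9 km, split between elevation h and root r with h + r = Δ.
Airy balance ρ_c h = (ρ_m − ρ_c) r gives r = h ρ_c/(ρ_m − ρ_c), so h (1 + ρ_c/(ρ_m − ρ_c)) = Δ, i.e. h = Δ (ρ_m − ρ_c)/ρ_m.
h = 13.9 km × 598/3280 = 2.53 km.

2.53 km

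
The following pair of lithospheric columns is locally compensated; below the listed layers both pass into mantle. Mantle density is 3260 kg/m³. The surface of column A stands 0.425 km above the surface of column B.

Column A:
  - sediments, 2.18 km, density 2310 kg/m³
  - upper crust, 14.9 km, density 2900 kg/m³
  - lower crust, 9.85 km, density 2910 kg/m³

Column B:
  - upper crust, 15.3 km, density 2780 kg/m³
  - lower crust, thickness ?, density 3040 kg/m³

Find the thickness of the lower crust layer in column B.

Take the compensation level at the base of the deeper column (depth z_c below the surface of column A) and equate Σ ρ_i t_i down to z_c; mantle fills any gap and the z_c terms cancel.
Column A: 2.18×2310 + 14.9×2900 + 9.85×2910 + (z_c − 26.93)×3260
Column B: 0.425×0 + 15.3×2780 + x×3040 + (z_c − 0.425 − 15.3 − x)×3260
The z_c×3260 term appears on both sides and cancels. Collect the known terms of each column as K = Σ(ρt)_known − 3260 × (depth of known layers): K_A = 76909.3 − 3260×26.93 = −10882.5; K_B = 42534 − 3260×(0.425 + 15.3) = −8729.5.
Balance: K_A = K_B − x×(3260 − 3040), so x = (K_B − K_A)/(3260 − 3040) = 2153/220 = 9.79 km.

9.79 km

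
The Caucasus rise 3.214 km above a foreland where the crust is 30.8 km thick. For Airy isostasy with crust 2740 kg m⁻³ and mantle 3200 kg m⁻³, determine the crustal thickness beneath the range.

Root depth r = h ρ_c / (ρ_m − ρ_c) = 3.214 km × 2740 / 460 = 19.14 km.
Total thickness = T + h + r = 30.8 km + 3.214 km + 19.14 km = 53.2 km.

53.2 km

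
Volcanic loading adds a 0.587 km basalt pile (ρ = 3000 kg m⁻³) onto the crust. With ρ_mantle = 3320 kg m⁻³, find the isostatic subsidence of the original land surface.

Subaerial loading: s = t ρ_load / ρ_m.
s = 0.587 km × 3000/3320 = 0.53 km.

0.53 km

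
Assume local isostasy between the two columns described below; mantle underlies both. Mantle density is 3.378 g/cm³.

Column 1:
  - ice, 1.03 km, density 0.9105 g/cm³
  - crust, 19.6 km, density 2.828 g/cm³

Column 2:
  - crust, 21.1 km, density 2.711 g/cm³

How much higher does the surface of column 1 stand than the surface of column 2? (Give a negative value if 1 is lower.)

For any compensation level in the mantle, the mantle terms cancel and isostasy reduces to e = (Σt_1 − Σt_2) − (Σ(ρt)_1 − Σ(ρt)_2) / ρ_m.
Σt_1 = 20.63 km; Σt_2 = 21.1 km; Σ(ρt)_1 = 56.366615; Σ(ρt)_2 = 57.2021 (in km·g/cm³).
e = (20.63 − 21.1) − (56.366615 − 57.2021) / 3.378 = −0.223 km.

−0.223 km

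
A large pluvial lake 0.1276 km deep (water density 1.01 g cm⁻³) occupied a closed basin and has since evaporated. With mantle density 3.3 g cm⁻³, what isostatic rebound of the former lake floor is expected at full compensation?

0.0391 km

u = d ρ_w/ρ_m = 0.1276 km × 1.01/3.3 = 0.0391 km.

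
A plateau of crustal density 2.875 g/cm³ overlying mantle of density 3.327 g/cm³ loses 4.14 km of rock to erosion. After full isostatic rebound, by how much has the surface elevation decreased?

Rebound u = e ρ_c/ρ_m = 4.14 km × 2.875/3.327 = 3.578 km.
Net surface drop = e − u = 4.14 km − 3.578 km = e (ρ_m − ρ_c)/ρ_m = 0.562 km.

0.562 km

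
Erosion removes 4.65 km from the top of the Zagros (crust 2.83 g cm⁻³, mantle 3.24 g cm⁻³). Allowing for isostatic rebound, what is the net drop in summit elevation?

Rebound u = e ρ_c/ρ_m = 4.65 km × 2.83/3.24 = 4.062 km.
Net surface drop = e − u = 4.65 km − 4.062 km = e (ρ_m − ρ_c)/ρ_m = 0.588 km.

0.588 km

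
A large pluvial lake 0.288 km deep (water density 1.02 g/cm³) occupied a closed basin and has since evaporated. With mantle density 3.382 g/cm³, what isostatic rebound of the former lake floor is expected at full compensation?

u = d ρ_w/ρ_m = 0.288 km × 1.02/3.382 = 0.0869 km.

0.0869 km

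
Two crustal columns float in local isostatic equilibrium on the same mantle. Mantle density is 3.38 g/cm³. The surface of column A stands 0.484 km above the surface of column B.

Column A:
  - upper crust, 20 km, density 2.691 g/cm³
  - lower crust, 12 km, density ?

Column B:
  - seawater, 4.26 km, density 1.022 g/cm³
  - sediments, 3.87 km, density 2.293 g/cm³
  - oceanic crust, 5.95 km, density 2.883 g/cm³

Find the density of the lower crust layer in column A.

Take the compensation level at the base of the deeper column (depth z_c below the surface of column A) and equate Σ ρ_i t_i down to z_c; mantle fills any gap and the z_c terms cancel.
Column A: 20×2.691 + 12×ρ + (z_c − 32)×3.38
Column B: 0.484×0 + 4.26×1.022 + 3.87×2.293 + 5.95×2.883 + (z_c − 0.484 − 14.08)×3.38
The z_c×3.38 term appears on both sides and cancels. Collect the known terms of each column as K = Σ(ρt)_known − 3.38 × (depth of known layers): K_A = 53.82 − 3.38×32 = −54.34; K_B = 30.38148 − 3.38×(0.484 + 14.08) = −18.84484.
Balance: K_A + 12×ρ = K_B, so ρ = (K_B − K_A)/12 = 35.4952/12 = 2.96 g/cm³.

2.96 g/cm³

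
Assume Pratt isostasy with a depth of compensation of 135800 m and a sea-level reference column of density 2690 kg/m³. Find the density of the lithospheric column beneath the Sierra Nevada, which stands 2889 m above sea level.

Pratt balance: ρ_ref D = ρ (D + h).
ρ = ρ_ref D/(D + h) = 2690 × 135800 m/(135800 m + 2889 m) = 2630 kg/m³.

2630 kg/m³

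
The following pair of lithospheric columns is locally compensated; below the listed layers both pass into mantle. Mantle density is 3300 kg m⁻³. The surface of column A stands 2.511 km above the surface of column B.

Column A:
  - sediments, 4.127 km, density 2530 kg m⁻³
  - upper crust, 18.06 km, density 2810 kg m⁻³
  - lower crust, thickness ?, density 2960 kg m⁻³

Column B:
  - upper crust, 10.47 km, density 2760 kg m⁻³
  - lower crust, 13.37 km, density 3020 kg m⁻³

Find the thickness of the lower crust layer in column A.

16.6 km

Take the compensation level at the base of the deeper column (depth z_c below the surface of column A) and equate Σ ρ_i t_i down to z_c; mantle fills any gap and the z_c terms cancel.
Column A: 4.127×2530 + 18.06×2810 + x×2960 + (z_c − 22.187 − x)×3300
Column B: 2.511×0 + 10.47×2760 + 13.37×3020 + (z_c − 2.511 − 23.84)×3300
The z_c×3300 term appears on both sides and cancels. Collect the known terms of each column as K = Σ(ρt)_known − 3300 × (depth of known layers): K_A = 61189.91 − 3300×22.187 = −12027.19; K_B = 69274.6 − 3300×(2.511 + 23.84) = −17683.7.
Balance: K_A − x×(3300 − 2960) = K_B, so x = (K_A − K_B)/(3300 − 2960) = 5656.51/340 = 16.6 km.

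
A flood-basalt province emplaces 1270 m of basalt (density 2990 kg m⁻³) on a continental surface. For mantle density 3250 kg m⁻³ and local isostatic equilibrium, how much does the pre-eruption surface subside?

Subaerial loading: s = t ρ_load / ρ_m.
s = 1270 m × 2990/3250 = 1170 m.

1170 m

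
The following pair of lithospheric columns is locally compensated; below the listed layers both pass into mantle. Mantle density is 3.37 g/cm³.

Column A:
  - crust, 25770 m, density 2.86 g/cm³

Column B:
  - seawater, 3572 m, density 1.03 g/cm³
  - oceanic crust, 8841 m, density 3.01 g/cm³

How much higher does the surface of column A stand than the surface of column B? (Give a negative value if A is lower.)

475 m

For any compensation level in the mantle, the mantle terms cancel and isostasy reduces to e = (Σt_A − Σt_B) − (Σ(ρt)_A − Σ(ρt)_B) / ρ_m.
Σt_A = 25770 m; Σt_B = 12413 m; Σ(ρt)_A = 73702.2; Σ(ρt)_B = 30290.57 (in m·g/cm³).
e = (25770 − 12413) − (73702.2 − 30290.57) / 3.37 = 475 m.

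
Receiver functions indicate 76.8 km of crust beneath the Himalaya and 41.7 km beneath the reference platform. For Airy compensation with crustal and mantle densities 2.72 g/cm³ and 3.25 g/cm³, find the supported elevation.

5.72 km

Excess crust Δ = 76.8 km − 41.7 km = 35.1 km, split between elevation h and root r with h + r = Δ.
Airy balance ρ_c h = (ρ_m − ρ_c) r gives r = h ρ_c/(ρ_m − ρ_c), so h (1 + ρ_c/(ρ_m − ρ_c)) = Δ, i.e. h = Δ (ρ_m − ρ_c)/ρ_m.
h = 35.1 km × 0.53/3.25 = 5.72 km.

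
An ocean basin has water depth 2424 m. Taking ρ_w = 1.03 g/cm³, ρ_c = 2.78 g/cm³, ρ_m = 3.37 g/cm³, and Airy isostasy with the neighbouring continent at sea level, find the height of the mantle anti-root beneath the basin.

In Airy isostatic equilibrium: replacing crust with seawater at the top is compensated by replacing crust with mantle at the base: d (ρ_c − ρ_w) = a (ρ_m − ρ_c).
a = d (ρ_c − ρ_w)/(ρ_m − ρ_c) = 2424 m × 1.75/0.59 = 7190 m.

7190 m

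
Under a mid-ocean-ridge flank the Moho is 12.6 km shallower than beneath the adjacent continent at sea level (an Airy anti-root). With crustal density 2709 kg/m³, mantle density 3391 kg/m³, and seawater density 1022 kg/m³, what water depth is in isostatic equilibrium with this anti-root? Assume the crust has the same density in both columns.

Replacing a thickness d of crust by seawater at the top must be balanced by replacing crust with mantle at the base: d (ρ_c − ρ_w) = a (ρ_m − ρ_c).
d = a (ρ_m − ρ_c)/(ρ_c − ρ_w) = 12.6 km × 682/1687 = 5.09 km.

5.09 km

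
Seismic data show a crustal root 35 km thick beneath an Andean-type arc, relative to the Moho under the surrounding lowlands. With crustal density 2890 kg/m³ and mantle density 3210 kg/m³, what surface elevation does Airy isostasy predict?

Isostatic balance requires: ρ_c h = (ρ_m − ρ_c) r.
h = r (ρ_m − ρ_c) / ρ_c = 35 km × (3210 − 2890) / 2890 = 3.88 km.

3.88 km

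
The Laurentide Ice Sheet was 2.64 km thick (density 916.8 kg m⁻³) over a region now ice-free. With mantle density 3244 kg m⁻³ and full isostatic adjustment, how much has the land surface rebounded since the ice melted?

Removing the load lets mantle flow back in; uplift u satisfies ρ_ice t = ρ_m u.
u = t ρ_ice/ρ_m = 2.64 km × 916.8/3244 = 0.746 km.

0.746 km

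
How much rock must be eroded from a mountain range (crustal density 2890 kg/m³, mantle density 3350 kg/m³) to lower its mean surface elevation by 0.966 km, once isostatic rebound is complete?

Net drop Δ = e − u = e − e ρ_c/ρ_m = e (ρ_m − ρ_c)/ρ_m.
e = Δ ρ_m/(ρ_m − ρ_c) = 0.966 km × 3350/460 = 7.04 km.

7.04 km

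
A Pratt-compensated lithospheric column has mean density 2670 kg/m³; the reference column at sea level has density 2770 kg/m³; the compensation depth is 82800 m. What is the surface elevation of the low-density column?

3100 m

ρ_ref D = ρ (D + h) → h = D (ρ_ref − ρ)/ρ.
h = 82800 m × (2770 − 2670)/2670 = 3100 m.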